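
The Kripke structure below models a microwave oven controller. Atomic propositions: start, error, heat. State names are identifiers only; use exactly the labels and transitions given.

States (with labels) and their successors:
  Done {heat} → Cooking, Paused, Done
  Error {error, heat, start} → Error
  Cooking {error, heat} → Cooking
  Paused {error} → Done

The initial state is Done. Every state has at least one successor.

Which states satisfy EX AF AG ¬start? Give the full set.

{Done, Cooking, Paused}

States satisfying AF AG ¬start: {Done, Cooking, Paused}.
States satisfying EX AF AG ¬start: {Done, Cooking, Paused}.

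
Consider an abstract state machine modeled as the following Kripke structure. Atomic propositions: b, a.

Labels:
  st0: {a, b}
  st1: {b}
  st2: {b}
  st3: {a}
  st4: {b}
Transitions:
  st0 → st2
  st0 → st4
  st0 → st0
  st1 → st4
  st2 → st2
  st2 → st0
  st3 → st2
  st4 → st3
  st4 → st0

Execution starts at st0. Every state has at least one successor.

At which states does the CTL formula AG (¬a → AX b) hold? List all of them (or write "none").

none

States satisfying ¬a → AX b: {st0, st1, st2, st3}.
States satisfying AG (¬a → AX b): ∅.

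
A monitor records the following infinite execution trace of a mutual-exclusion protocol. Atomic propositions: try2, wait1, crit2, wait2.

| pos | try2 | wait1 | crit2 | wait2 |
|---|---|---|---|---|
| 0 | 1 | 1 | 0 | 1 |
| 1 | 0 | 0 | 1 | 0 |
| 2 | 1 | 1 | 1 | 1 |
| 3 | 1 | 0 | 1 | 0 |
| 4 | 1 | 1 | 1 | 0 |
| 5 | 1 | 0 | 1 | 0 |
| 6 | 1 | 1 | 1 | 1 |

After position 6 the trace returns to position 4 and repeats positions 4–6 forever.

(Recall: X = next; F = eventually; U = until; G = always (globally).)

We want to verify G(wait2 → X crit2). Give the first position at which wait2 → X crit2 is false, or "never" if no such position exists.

wait2 → X crit2 holds at every position 0..6, and those are all the positions the trace ever visits, so the invariant G(wait2 → X crit2) is never violated.

never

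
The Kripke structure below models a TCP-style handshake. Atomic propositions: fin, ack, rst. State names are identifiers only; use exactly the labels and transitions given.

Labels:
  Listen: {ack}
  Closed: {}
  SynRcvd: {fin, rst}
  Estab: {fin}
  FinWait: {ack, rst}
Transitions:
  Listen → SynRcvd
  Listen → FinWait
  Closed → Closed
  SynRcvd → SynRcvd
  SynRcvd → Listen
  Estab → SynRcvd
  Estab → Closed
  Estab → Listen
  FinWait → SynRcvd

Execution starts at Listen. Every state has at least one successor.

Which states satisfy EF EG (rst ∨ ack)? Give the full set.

States satisfying EG (rst ∨ ack): {Listen, SynRcvd, FinWait}.
States satisfying EF EG (rst ∨ ack): {Listen, SynRcvd, Estab, FinWait}.

{Listen, SynRcvd, Estab, FinWait}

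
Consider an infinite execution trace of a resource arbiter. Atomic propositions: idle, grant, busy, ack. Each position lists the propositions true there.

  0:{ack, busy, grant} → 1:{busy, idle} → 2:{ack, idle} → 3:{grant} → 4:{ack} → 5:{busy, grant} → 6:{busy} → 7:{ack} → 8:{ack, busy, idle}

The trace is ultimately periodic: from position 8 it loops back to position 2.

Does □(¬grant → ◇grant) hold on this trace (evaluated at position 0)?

¬grant → ◇grant holds at every position 0..8, and those are all positions ever visited, so □(¬grant → ◇grant) holds.
Positions where ¬grant holds: 1, 2, 4, 6, 7, 8.
Check ◇grant at each: 1→ok, 2→ok, 4→ok, 6→ok, 7→ok, 8→ok.

Satisfied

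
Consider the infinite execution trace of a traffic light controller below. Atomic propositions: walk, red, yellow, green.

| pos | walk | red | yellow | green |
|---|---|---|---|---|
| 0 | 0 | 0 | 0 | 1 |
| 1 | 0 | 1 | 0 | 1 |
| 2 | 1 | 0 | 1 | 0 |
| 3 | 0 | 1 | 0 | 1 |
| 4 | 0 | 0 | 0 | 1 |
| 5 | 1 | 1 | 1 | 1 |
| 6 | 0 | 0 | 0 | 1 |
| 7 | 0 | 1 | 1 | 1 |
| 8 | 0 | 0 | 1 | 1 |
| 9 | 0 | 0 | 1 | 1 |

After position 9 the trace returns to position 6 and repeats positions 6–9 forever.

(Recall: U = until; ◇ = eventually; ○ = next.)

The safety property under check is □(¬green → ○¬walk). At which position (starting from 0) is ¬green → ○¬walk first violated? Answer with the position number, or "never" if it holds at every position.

never

¬green → ○¬walk holds at every position 0..9, and those are all the positions the trace ever visits, so the invariant □(¬green → ○¬walk) is never violated.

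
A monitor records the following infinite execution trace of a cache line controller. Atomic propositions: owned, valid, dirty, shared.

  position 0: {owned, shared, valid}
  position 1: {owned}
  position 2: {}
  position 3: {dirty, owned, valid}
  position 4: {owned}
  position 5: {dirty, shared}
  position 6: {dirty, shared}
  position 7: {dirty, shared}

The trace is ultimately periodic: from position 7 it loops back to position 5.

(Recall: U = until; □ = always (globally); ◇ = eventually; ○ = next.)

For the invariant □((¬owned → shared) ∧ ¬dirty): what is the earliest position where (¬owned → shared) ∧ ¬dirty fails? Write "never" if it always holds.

Check (¬owned → shared) ∧ ¬dirty at each position in order: 0 ✓, 1 ✓.
At position 2 the labels are {}, so (¬owned → shared) ∧ ¬dirty is false there. This is the first violation.

2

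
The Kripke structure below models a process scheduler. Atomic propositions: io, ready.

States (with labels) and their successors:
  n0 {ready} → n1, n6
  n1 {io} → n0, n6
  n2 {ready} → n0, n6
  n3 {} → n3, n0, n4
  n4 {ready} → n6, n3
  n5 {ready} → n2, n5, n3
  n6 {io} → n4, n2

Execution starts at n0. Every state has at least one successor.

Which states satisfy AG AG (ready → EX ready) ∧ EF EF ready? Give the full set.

none

States satisfying AG (ready → EX ready): ∅.
States satisfying AG AG (ready → EX ready): ∅.
States satisfying EF ready: {n0, n1, n2, n3, n4, n5, n6}.
States satisfying EF EF ready: {n0, n1, n2, n3, n4, n5, n6}.
States satisfying AG AG (ready → EX ready) ∧ EF EF ready: ∅.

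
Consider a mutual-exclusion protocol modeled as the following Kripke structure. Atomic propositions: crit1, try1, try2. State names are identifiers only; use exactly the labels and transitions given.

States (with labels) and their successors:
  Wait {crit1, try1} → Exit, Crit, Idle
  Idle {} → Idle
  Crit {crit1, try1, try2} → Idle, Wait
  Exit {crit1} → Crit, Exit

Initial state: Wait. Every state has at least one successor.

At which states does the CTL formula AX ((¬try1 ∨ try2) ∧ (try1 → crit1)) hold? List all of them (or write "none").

States satisfying (¬try1 ∨ try2) ∧ (try1 → crit1): {Idle, Crit, Exit}.
States satisfying AX ((¬try1 ∨ try2) ∧ (try1 → crit1)): {Wait, Idle, Exit}.

{Wait, Idle, Exit}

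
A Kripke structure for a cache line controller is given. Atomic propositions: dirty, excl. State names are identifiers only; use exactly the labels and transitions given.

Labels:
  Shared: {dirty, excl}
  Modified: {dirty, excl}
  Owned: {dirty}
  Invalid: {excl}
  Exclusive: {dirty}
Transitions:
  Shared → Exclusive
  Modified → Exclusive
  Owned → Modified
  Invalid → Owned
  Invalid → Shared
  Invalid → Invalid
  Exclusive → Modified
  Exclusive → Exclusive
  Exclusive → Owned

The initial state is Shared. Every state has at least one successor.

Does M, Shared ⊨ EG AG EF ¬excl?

Holds

States satisfying AG EF ¬excl: {Shared, Modified, Owned, Invalid, Exclusive}.
States satisfying EG AG EF ¬excl: {Shared, Modified, Owned, Invalid, Exclusive}.
Shared ∈ Sat(EG AG EF ¬excl).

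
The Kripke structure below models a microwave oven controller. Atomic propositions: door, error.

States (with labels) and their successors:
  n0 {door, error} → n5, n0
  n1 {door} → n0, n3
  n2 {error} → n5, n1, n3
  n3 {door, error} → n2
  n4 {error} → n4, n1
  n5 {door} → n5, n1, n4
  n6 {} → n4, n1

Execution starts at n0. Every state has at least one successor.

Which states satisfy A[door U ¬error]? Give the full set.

States satisfying door: {n0, n1, n3, n5}.
States satisfying ¬error: {n1, n5, n6}.
States satisfying A[door U ¬error]: {n1, n5, n6}.

{n1, n5, n6}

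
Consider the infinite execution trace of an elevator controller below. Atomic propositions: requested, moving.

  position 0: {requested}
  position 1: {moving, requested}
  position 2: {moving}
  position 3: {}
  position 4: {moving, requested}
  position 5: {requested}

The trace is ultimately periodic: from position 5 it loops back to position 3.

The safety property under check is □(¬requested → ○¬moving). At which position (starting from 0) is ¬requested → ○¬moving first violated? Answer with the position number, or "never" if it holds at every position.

Check ¬requested → ○¬moving at each position in order: 0 ✓, 1 ✓, 2 ✓.
At position 3 the labels are {} and the next position 4 has {moving, requested}, so ¬requested → ○¬moving is false there. This is the first violation.

3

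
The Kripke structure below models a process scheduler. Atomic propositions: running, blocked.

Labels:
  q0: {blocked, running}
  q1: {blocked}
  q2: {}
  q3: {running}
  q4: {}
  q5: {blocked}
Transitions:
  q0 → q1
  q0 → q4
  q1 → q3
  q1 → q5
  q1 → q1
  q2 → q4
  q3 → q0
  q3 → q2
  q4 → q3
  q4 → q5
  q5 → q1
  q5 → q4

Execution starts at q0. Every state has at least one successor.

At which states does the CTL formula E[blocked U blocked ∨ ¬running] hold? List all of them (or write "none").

{q0, q1, q2, q4, q5}

States satisfying blocked: {q0, q1, q5}.
States satisfying blocked ∨ ¬running: {q0, q1, q2, q4, q5}.
States satisfying E[blocked U blocked ∨ ¬running]: {q0, q1, q2, q4, q5}.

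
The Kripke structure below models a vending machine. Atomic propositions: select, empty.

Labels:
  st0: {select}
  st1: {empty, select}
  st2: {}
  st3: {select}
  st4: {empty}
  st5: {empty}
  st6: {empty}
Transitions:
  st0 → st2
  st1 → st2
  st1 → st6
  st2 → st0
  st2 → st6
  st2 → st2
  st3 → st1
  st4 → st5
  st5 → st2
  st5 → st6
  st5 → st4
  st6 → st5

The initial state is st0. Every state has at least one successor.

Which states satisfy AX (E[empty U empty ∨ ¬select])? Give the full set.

States satisfying E[empty U empty ∨ ¬select]: {st1, st2, st4, st5, st6}.
States satisfying AX (E[empty U empty ∨ ¬select]): {st0, st1, st3, st4, st5, st6}.

{st0, st1, st3, st4, st5, st6}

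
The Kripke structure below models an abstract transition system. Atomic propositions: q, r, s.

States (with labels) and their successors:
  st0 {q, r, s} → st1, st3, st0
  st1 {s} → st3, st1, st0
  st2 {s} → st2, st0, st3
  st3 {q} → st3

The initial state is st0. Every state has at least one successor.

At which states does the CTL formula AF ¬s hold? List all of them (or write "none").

{st3}

States satisfying ¬s: {st3}.
States satisfying AF ¬s: {st3}.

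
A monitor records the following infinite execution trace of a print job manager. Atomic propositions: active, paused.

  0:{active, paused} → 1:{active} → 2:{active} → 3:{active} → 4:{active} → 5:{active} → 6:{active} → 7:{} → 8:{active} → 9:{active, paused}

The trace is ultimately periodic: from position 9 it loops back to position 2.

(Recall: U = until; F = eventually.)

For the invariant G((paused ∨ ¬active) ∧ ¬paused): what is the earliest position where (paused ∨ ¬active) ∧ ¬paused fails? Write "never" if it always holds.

0

At position 0 the labels are {active, paused}, so (paused ∨ ¬active) ∧ ¬paused is false there. This is the first violation.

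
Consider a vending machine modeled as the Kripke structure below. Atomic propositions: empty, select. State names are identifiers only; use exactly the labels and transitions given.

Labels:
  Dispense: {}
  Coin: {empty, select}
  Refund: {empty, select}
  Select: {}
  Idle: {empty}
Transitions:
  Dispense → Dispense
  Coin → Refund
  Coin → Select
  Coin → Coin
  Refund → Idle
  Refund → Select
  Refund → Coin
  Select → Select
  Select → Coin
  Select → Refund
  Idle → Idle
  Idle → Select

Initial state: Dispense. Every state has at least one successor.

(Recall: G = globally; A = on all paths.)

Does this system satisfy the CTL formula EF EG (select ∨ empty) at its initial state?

States satisfying EG (select ∨ empty): {Coin, Refund, Idle}.
States satisfying EF EG (select ∨ empty): {Coin, Refund, Select, Idle}.
No suitable path/successor from Dispense witnesses the formula.
Dispense ∉ Sat(EF EG (select ∨ empty)).

Violated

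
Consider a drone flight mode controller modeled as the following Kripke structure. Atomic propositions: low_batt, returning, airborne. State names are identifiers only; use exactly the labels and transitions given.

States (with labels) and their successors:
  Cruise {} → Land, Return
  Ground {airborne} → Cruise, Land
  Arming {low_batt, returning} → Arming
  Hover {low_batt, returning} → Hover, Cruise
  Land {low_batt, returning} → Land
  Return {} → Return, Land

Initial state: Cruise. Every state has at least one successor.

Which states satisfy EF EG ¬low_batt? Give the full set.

{Cruise, Ground, Hover, Return}

States satisfying EG ¬low_batt: {Cruise, Ground, Return}.
States satisfying EF EG ¬low_batt: {Cruise, Ground, Hover, Return}.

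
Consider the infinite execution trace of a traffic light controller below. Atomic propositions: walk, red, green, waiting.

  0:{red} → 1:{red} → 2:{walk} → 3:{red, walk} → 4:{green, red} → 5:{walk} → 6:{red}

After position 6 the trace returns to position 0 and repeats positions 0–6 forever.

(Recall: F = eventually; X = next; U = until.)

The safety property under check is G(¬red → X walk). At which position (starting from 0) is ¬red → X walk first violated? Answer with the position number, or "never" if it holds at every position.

Check ¬red → X walk at each position in order: 0 ✓, 1 ✓, 2 ✓, 3 ✓, 4 ✓.
At position 5 the labels are {walk} and the next position 6 has {red}, so ¬red → X walk is false there. This is the first violation.

5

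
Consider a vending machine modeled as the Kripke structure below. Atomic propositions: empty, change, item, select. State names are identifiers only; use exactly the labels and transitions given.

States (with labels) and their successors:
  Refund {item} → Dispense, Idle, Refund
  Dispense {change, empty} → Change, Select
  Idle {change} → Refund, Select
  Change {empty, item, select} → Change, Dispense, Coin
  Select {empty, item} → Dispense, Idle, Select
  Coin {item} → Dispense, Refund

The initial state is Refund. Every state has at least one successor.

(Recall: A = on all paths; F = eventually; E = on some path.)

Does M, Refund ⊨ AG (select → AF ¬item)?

Does not hold

States satisfying select → AF ¬item: {Refund, Dispense, Idle, Select, Coin}.
States satisfying AG (select → AF ¬item): ∅.
Change is reachable from Refund and violates select → AF ¬item, so AG fails at Refund.
Refund ∉ Sat(AG (select → AF ¬item)).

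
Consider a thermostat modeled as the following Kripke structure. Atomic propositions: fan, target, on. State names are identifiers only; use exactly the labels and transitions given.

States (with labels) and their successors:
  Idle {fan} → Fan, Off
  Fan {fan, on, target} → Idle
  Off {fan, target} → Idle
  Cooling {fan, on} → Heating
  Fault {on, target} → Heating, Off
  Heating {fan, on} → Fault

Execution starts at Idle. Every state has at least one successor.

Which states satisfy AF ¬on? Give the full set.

States satisfying ¬on: {Idle, Off}.
States satisfying AF ¬on: {Idle, Fan, Off}.

{Idle, Fan, Off}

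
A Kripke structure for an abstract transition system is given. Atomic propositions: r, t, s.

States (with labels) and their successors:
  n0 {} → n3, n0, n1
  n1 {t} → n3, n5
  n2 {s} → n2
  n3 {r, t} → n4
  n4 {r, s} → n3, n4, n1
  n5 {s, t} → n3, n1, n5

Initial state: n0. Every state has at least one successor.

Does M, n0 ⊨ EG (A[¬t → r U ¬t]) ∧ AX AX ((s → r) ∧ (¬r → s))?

Violated

States satisfying A[¬t → r U ¬t]: {n0, n2, n3, n4}.
States satisfying EG (A[¬t → r U ¬t]): {n0, n2, n3, n4}.
States satisfying AX ((s → r) ∧ (¬r → s)): {n3}.
States satisfying AX AX ((s → r) ∧ (¬r → s)): ∅.
States satisfying EG (A[¬t → r U ¬t]) ∧ AX AX ((s → r) ∧ (¬r → s)): ∅.
n0 ∉ Sat(EG (A[¬t → r U ¬t]) ∧ AX AX ((s → r) ∧ (¬r → s))).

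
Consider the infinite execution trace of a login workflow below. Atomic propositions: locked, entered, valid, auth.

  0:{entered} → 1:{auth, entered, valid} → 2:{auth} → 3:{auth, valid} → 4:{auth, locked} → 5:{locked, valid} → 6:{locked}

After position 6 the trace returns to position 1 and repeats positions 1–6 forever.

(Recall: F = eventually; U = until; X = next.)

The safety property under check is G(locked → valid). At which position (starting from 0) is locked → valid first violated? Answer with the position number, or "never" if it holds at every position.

4

Check locked → valid at each position in order: 0 ✓, 1 ✓, 2 ✓, 3 ✓.
At position 4 the labels are {auth, locked}, so locked → valid is false there. This is the first violation.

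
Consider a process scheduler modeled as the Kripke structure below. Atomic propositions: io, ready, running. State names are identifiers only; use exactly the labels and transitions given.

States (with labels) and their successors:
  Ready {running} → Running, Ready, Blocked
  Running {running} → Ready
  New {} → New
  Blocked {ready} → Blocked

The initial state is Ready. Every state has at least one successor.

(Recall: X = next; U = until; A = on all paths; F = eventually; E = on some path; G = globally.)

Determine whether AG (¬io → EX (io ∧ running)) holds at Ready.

States satisfying ¬io → EX (io ∧ running): ∅.
States satisfying AG (¬io → EX (io ∧ running)): ∅.
Blocked is reachable from Ready and violates ¬io → EX (io ∧ running), so AG fails at Ready.
Ready ∉ Sat(AG (¬io → EX (io ∧ running))).

Does not hold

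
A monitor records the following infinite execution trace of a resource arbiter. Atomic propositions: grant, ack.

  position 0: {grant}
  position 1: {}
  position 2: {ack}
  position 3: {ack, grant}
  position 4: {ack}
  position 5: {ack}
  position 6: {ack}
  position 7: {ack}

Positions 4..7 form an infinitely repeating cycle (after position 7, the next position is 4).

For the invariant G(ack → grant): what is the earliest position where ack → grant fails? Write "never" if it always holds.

Check ack → grant at each position in order: 0 ✓, 1 ✓.
At position 2 the labels are {ack}, so ack → grant is false there. This is the first violation.

2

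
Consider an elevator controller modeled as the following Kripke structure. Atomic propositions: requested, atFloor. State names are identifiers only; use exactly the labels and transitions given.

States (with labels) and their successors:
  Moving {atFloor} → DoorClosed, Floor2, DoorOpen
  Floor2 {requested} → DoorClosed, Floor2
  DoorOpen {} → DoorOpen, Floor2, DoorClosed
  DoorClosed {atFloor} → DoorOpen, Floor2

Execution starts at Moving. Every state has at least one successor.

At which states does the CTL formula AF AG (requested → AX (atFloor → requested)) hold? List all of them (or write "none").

States satisfying AG (requested → AX (atFloor → requested)): ∅.
States satisfying AF AG (requested → AX (atFloor → requested)): ∅.

none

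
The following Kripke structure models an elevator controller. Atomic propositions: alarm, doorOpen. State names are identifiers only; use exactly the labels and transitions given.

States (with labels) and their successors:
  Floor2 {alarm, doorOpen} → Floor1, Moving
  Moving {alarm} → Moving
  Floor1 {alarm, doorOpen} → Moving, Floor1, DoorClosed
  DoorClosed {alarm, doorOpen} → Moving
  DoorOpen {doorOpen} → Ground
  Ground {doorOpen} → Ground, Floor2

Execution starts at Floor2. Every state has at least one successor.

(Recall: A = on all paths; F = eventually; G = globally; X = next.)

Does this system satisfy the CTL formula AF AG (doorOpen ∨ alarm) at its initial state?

States satisfying AG (doorOpen ∨ alarm): {Floor2, Moving, Floor1, DoorClosed, DoorOpen, Ground}.
States satisfying AF AG (doorOpen ∨ alarm): {Floor2, Moving, Floor1, DoorClosed, DoorOpen, Ground}.
Floor2 ∈ Sat(AF AG (doorOpen ∨ alarm)).

Satisfied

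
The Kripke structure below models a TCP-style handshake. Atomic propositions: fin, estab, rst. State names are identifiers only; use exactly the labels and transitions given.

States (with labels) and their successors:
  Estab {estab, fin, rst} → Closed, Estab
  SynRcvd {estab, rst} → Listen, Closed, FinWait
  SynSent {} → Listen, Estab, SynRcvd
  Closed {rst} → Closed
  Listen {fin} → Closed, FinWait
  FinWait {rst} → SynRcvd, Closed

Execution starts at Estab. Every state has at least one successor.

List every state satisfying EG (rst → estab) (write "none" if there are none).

{Estab, SynSent}

States satisfying rst → estab: {Estab, SynRcvd, SynSent, Listen}.
States satisfying EG (rst → estab): {Estab, SynSent}.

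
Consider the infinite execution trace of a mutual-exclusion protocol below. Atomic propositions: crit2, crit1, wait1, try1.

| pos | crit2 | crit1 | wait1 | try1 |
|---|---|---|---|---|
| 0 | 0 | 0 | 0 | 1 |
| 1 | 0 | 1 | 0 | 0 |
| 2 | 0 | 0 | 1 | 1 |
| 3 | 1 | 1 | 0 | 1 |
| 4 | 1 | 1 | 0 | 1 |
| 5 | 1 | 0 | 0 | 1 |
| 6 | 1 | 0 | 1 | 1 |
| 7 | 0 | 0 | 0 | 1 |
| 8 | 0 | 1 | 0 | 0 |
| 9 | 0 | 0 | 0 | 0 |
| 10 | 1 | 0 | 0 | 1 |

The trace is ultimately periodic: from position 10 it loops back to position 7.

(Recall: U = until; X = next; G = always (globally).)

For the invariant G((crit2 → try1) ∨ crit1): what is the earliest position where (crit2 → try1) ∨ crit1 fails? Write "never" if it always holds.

never

(crit2 → try1) ∨ crit1 holds at every position 0..10, and those are all the positions the trace ever visits, so the invariant G((crit2 → try1) ∨ crit1) is never violated.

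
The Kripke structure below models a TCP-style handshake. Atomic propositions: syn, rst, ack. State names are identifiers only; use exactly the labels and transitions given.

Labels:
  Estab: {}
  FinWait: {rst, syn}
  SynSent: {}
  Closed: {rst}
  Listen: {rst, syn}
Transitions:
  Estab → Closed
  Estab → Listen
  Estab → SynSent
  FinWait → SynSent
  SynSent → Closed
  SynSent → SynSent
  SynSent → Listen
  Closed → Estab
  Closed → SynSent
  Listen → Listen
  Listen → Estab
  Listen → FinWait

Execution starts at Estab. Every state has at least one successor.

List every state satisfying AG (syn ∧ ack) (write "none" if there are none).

States satisfying syn ∧ ack: ∅.
States satisfying AG (syn ∧ ack): ∅.

none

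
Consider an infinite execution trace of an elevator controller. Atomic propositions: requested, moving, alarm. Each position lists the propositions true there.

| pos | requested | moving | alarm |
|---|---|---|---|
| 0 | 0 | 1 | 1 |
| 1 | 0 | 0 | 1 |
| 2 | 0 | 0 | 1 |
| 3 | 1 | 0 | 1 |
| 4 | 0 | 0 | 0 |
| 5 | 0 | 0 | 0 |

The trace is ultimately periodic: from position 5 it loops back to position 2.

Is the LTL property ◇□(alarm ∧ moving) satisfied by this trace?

□(alarm ∧ moving) is false at every position 0..5, so it never becomes true and ◇□(alarm ∧ moving) fails.

Does not hold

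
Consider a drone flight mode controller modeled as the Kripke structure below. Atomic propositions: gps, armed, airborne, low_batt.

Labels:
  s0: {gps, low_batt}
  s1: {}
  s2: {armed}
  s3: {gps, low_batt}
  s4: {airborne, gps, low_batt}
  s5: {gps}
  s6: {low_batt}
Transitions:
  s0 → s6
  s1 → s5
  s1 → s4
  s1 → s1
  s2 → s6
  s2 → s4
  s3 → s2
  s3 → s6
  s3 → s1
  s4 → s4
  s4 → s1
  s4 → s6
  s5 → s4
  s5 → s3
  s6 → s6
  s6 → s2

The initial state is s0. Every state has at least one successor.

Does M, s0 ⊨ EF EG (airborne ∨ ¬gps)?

Holds

States satisfying EG (airborne ∨ ¬gps): {s1, s2, s4, s6}.
States satisfying EF EG (airborne ∨ ¬gps): {s0, s1, s2, s3, s4, s5, s6}.
Some path from s0 reaches a state where EG (airborne ∨ ¬gps) holds.
s0 ∈ Sat(EF EG (airborne ∨ ¬gps)).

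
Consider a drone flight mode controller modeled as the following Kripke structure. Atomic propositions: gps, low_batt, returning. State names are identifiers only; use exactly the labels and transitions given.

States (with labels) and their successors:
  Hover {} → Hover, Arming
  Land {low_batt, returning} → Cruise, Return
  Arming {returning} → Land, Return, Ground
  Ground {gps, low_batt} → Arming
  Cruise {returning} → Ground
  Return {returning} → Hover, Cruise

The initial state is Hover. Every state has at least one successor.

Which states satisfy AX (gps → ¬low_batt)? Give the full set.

States satisfying gps → ¬low_batt: {Hover, Land, Arming, Cruise, Return}.
States satisfying AX (gps → ¬low_batt): {Hover, Land, Ground, Return}.

{Hover, Land, Ground, Return}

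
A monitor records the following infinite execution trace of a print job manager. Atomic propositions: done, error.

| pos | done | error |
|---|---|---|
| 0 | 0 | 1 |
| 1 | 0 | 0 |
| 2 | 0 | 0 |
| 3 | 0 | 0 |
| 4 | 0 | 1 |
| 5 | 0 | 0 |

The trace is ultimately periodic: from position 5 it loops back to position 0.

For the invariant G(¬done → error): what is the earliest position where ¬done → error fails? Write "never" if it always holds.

1

Check ¬done → error at each position in order: 0 ✓.
At position 1 the labels are {}, so ¬done → error is false there. This is the first violation.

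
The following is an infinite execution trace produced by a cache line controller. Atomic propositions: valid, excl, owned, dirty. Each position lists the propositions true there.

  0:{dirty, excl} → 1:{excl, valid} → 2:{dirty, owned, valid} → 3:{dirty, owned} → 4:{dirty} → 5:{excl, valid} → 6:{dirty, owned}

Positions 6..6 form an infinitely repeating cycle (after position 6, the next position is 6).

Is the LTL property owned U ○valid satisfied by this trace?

Walking from position 0: ○valid first holds at position 0, and owned holds at every earlier position along the way, so owned U ○valid holds.

Yes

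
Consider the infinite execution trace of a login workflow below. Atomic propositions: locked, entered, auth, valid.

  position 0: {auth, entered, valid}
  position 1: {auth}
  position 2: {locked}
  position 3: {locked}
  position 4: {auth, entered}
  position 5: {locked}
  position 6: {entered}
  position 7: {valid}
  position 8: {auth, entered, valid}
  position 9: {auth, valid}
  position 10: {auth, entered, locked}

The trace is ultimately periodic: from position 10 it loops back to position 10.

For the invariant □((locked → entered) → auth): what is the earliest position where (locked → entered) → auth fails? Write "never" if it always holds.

Check (locked → entered) → auth at each position in order: 0 ✓, 1 ✓, 2 ✓, 3 ✓, 4 ✓, 5 ✓.
At position 6 the labels are {entered}, so (locked → entered) → auth is false there. This is the first violation.

6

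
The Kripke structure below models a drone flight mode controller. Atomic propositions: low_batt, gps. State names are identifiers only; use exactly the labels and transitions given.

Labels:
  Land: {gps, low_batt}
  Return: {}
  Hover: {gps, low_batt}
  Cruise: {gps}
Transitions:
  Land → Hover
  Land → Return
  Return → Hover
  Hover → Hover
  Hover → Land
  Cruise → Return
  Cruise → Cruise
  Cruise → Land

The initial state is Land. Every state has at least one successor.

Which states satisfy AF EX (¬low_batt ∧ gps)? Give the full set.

States satisfying EX (¬low_batt ∧ gps): {Cruise}.
States satisfying AF EX (¬low_batt ∧ gps): {Cruise}.

{Cruise}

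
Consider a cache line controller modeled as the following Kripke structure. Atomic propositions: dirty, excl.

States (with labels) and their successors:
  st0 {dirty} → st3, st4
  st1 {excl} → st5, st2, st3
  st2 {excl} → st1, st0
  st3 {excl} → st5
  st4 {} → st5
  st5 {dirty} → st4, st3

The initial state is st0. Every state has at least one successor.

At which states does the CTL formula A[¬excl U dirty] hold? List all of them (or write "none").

States satisfying ¬excl: {st0, st4, st5}.
States satisfying dirty: {st0, st5}.
States satisfying A[¬excl U dirty]: {st0, st4, st5}.

{st0, st4, st5}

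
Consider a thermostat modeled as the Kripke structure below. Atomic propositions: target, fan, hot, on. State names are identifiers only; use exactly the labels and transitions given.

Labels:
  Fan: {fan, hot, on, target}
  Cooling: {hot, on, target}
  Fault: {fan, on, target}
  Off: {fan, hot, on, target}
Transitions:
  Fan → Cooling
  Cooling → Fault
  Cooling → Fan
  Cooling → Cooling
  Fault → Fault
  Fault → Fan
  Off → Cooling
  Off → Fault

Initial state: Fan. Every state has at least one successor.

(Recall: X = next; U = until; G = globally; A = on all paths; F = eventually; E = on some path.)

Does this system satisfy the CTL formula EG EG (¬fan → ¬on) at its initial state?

Violated

States satisfying EG (¬fan → ¬on): {Fault, Off}.
States satisfying EG EG (¬fan → ¬on): {Fault, Off}.
No suitable path/successor from Fan witnesses the formula.
Fan ∉ Sat(EG EG (¬fan → ¬on)).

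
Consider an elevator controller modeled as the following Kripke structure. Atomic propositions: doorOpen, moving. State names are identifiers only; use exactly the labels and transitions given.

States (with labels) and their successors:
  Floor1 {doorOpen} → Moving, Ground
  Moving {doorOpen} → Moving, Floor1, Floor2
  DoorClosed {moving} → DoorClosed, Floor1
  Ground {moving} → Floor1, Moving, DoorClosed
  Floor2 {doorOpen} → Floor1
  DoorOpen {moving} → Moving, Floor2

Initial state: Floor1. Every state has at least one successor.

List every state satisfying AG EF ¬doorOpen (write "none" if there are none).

States satisfying EF ¬doorOpen: {Floor1, Moving, DoorClosed, Ground, Floor2, DoorOpen}.
States satisfying AG EF ¬doorOpen: {Floor1, Moving, DoorClosed, Ground, Floor2, DoorOpen}.

{Floor1, Moving, DoorClosed, Ground, Floor2, DoorOpen}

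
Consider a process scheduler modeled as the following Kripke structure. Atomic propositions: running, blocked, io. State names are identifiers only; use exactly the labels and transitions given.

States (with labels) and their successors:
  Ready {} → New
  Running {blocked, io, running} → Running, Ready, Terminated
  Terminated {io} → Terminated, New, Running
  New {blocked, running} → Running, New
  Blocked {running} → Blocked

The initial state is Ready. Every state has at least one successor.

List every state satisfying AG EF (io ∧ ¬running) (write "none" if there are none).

States satisfying EF (io ∧ ¬running): {Ready, Running, Terminated, New}.
States satisfying AG EF (io ∧ ¬running): {Ready, Running, Terminated, New}.

{Ready, Running, Terminated, New}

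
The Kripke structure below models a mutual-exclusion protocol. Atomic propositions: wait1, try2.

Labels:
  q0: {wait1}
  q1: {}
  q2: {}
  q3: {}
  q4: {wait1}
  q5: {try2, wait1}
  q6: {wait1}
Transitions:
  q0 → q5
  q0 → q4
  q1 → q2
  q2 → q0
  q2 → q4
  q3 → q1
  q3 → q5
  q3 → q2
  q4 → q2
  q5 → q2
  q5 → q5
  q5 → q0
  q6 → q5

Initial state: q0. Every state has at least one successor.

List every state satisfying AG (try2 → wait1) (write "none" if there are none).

{q0, q1, q2, q3, q4, q5, q6}

States satisfying try2 → wait1: {q0, q1, q2, q3, q4, q5, q6}.
States satisfying AG (try2 → wait1): {q0, q1, q2, q3, q4, q5, q6}.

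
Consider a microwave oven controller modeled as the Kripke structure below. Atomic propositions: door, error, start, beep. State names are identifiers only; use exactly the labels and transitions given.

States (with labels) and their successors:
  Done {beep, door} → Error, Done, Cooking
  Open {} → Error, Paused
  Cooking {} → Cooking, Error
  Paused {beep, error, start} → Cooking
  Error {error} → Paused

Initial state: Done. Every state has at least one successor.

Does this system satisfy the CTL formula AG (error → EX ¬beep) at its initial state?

Does not hold

States satisfying error → EX ¬beep: {Done, Open, Cooking, Paused}.
States satisfying AG (error → EX ¬beep): ∅.
Error is reachable from Done and violates error → EX ¬beep, so AG fails at Done.
Done ∉ Sat(AG (error → EX ¬beep)).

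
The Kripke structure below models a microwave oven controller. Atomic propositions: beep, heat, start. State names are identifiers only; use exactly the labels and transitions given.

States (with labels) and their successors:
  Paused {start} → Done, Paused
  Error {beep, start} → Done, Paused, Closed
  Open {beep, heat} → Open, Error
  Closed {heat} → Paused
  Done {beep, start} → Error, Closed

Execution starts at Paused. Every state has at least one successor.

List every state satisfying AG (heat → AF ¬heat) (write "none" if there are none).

States satisfying heat → AF ¬heat: {Paused, Error, Closed, Done}.
States satisfying AG (heat → AF ¬heat): {Paused, Error, Closed, Done}.

{Paused, Error, Closed, Done}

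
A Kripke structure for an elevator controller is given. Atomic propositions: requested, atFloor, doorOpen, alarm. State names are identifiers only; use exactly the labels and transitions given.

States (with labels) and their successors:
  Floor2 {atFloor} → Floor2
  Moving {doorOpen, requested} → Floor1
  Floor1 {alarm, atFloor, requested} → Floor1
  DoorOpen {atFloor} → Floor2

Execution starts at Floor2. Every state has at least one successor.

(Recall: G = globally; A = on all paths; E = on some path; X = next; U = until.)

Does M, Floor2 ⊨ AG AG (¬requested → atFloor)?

Satisfied

States satisfying AG (¬requested → atFloor): {Floor2, Moving, Floor1, DoorOpen}.
States satisfying AG AG (¬requested → atFloor): {Floor2, Moving, Floor1, DoorOpen}.
Every state reachable from Floor2 satisfies AG (¬requested → atFloor).
Floor2 ∈ Sat(AG AG (¬requested → atFloor)).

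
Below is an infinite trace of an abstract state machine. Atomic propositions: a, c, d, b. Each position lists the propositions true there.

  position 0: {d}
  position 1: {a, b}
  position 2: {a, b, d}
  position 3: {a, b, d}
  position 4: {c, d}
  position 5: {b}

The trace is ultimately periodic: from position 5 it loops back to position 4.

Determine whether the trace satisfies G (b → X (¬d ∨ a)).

Violated

b → X (¬d ∨ a) must hold at every position from 0 onward. It fails at position 3, so G (b → X (¬d ∨ a)) is false.
Positions where b holds: 1, 2, 3, 5.
Check X (¬d ∨ a) at each: 1→ok, 2→ok, 3→fails, 5→fails.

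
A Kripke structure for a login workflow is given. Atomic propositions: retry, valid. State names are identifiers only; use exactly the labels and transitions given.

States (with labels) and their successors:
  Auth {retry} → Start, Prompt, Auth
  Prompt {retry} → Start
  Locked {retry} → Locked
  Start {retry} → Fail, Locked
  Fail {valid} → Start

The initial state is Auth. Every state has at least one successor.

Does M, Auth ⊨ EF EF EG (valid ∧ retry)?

States satisfying EF EG (valid ∧ retry): ∅.
States satisfying EF EF EG (valid ∧ retry): ∅.
No suitable path/successor from Auth witnesses the formula.
Auth ∉ Sat(EF EF EG (valid ∧ retry)).

No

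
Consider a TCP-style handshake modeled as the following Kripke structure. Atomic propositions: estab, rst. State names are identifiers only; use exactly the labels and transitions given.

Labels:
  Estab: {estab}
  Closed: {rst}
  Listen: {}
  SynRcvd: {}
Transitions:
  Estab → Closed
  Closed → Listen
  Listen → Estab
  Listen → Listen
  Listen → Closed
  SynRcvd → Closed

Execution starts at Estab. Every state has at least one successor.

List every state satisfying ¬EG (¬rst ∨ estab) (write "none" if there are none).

States satisfying ¬rst ∨ estab: {Estab, Listen, SynRcvd}.
States satisfying EG (¬rst ∨ estab): {Listen}.
States satisfying ¬EG (¬rst ∨ estab): {Estab, Closed, SynRcvd}.

{Estab, Closed, SynRcvd}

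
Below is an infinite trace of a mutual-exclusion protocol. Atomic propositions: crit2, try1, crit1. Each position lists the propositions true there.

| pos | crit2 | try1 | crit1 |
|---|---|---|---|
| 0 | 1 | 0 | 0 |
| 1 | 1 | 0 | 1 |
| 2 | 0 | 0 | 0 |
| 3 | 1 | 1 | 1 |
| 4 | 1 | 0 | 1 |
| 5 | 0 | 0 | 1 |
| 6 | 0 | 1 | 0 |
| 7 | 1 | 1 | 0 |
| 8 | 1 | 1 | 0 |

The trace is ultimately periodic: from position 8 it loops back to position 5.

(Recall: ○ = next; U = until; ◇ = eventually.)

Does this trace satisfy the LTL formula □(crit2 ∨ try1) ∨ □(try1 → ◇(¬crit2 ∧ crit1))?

crit2 ∨ try1 must hold at every position from 0 onward. It fails at position 2, so □(crit2 ∨ try1) is false.
try1 → ◇(¬crit2 ∧ crit1) holds at every position 0..8, and those are all positions ever visited, so □(try1 → ◇(¬crit2 ∧ crit1)) holds.
Positions where try1 holds: 3, 6, 7, 8.
Check ◇(¬crit2 ∧ crit1) at each: 3→ok, 6→ok, 7→ok, 8→ok.
At position 0: □(crit2 ∨ try1) is false; □(try1 → ◇(¬crit2 ∧ crit1)) is true; so □(crit2 ∨ try1) ∨ □(try1 → ◇(¬crit2 ∧ crit1)) is true.

Holds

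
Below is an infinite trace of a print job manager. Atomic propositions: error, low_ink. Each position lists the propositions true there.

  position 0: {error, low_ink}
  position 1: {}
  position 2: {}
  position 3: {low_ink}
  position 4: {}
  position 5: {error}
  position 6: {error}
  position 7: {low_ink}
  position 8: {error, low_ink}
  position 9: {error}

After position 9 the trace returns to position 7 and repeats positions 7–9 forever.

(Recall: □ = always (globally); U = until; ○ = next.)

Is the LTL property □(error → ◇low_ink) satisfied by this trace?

error → ◇low_ink holds at every position 0..9, and those are all positions ever visited, so □(error → ◇low_ink) holds.
Positions where error holds: 0, 5, 6, 8, 9.
Check ◇low_ink at each: 0→ok, 5→ok, 6→ok, 8→ok, 9→ok.

Holds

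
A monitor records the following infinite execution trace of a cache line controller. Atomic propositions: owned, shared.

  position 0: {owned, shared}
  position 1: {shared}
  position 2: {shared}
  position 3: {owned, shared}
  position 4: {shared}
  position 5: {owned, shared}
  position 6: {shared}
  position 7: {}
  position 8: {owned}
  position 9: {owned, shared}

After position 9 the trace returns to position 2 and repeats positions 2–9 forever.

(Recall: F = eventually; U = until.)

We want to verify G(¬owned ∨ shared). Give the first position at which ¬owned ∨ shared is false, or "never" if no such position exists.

8

Check ¬owned ∨ shared at each position in order: 0 ✓, 1 ✓, 2 ✓, 3 ✓, 4 ✓, 5 ✓, 6 ✓, 7 ✓.
At position 8 the labels are {owned}, so ¬owned ∨ shared is false there. This is the first violation.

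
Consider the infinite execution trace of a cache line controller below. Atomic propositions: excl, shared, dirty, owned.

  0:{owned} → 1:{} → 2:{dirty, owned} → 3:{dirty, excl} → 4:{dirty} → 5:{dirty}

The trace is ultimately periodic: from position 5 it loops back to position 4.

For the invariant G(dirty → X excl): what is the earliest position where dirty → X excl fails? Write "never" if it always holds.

3

Check dirty → X excl at each position in order: 0 ✓, 1 ✓, 2 ✓.
At position 3 the labels are {dirty, excl} and the next position 4 has {dirty}, so dirty → X excl is false there. This is the first violation.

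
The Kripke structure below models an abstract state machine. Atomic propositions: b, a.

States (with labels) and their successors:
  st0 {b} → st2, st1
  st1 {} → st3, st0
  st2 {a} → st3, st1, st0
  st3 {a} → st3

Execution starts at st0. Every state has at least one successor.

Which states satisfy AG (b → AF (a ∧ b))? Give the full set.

{st3}

States satisfying b → AF (a ∧ b): {st1, st2, st3}.
States satisfying AG (b → AF (a ∧ b)): {st3}.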